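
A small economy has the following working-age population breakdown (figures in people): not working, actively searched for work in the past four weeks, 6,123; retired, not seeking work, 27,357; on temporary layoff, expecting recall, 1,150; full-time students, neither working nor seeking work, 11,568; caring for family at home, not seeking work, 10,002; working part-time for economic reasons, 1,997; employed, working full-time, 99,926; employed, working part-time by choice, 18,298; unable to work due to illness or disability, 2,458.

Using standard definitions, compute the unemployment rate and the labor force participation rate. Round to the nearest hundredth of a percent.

Unemployment rate ≈ 5.70%; labor force participation rate ≈ 71.27%.

Employed = 1,997 + 99,926 + 18,298 = 120,221 (anyone who worked, including part-time for economic reasons, counts as employed).
Unemployed = 6,123 + 1,150 = 7,273 (jobless and actively searching, or on temporary layoff).
Labor force = 120,221 + 7,273 = 127,494.
Not in labor force = 27,357 + 11,568 + 10,002 + 2,458 = 51,385 (those not working and not actively searching are outside the labor force).
Civilian working-age population = 127,494 + 51,385 = 178,879.
Unemployment rate = 7,273 / 127,494 = 5.70%.
Labor force participation rate = 127,494 / 178,879 = 71.27%.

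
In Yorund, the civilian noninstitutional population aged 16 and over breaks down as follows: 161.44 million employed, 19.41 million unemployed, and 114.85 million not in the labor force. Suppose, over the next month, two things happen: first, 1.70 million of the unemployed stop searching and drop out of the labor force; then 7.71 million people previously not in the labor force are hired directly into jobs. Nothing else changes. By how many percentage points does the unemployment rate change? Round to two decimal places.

The unemployment rate changes by −1.25 percentage points.

Initially, labor force = 161.44 + 19.41 = 180.85 million, so u = 19.41/180.85 = 10.73%.
After the first change, unemployed and labor force both fall by 1.70 → E = 161.44, U = 17.71, labor force = 179.15 million.
After the second change, employed and labor force both rise by 7.71; unemployed unchanged → E = 169.15, U = 17.71, labor force = 186.86 million.
New unemployment rate = 17.71 / 186.86 = 9.48%.
Change = 9.48% − 10.73% = −1.25 percentage points.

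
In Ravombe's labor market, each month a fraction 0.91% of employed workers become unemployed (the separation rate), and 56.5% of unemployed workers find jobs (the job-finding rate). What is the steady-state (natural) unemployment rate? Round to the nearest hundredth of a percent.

Steady-state unemployment rate ≈ 1.59%.

At steady state the flows balance: s·E = f·U, so U/(E+U) = s/(s+f).
u* = 0.91 / (0.91 + 56.5) = 0.91 / 57.41 = 1.59%.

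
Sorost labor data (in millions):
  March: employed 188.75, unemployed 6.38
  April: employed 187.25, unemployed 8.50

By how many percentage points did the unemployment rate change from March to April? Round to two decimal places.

The unemployment rate changed by +1.07 percentage points.

March: labor force = 188.75 + 6.38 = 195.13; u = 6.38/195.13 = 3.27%.
April: labor force = 187.25 + 8.50 = 195.75; u = 8.50/195.75 = 4.34%.
Change = 4.34% − 3.27% = +1.07 pp.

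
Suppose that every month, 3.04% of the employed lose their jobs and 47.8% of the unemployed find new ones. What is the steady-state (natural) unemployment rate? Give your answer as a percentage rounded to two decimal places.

At steady state the flows balance: s·E = f·U, so U/(E+U) = s/(s+f).
u* = 3.04 / (3.04 + 47.8) = 3.04 / 50.84 = 5.98%.

Steady-state unemployment rate ≈ 5.98%.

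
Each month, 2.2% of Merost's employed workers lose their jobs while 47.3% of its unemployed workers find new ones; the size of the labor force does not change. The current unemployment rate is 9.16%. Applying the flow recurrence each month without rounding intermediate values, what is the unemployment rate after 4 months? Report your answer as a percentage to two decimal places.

Unemployment rate after four months ≈ 4.75%.

With a fixed labor force, u_{t+1} = u_t + s·(1−u_t) − f·u_t = u_t·(1−s−f) + s.
Here 1−s−f = 0.505 and s = 0.022.
u_1 = 0.091600 × 0.505 + 0.022 = 0.068258.
u_2 = 0.068258 × 0.505 + 0.022 = 0.056470.
u_3 = 0.056470 × 0.505 + 0.022 = 0.050517.
u_4 = 0.050517 × 0.505 + 0.022 = 0.047511.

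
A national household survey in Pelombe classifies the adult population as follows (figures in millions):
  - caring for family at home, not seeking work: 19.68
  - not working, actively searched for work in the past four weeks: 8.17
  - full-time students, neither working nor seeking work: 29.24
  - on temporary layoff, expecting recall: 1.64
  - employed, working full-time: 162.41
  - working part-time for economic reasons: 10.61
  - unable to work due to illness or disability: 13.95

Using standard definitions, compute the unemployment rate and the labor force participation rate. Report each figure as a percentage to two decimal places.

Employed = 162.41 + 10.61 = 173.02 million (anyone who worked, including part-time for economic reasons, counts as employed).
Unemployed = 8.17 + 1.64 = 9.81 million (jobless and actively searching, or on temporary layoff).
Labor force = 173.02 + 9.81 = 182.83 million.
Not in labor force = 19.68 + 29.24 + 13.95 = 62.87 million (those not working and not actively searching are outside the labor force).
Civilian working-age population = 182.83 + 62.87 = 245.70 million.
Unemployment rate = 9.81 / 182.83 = 5.37%.
Labor force participation rate = 182.83 / 245.70 = 74.41%.

Unemployment rate ≈ 5.37%; labor force participation rate ≈ 74.41%.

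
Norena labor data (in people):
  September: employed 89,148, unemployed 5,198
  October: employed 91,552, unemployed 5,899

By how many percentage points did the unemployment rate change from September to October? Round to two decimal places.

September: labor force = 89,148 + 5,198 = 94,346; u = 5,198/94,346 = 5.51%.
October: labor force = 91,552 + 5,899 = 97,451; u = 5,899/97,451 = 6.05%.
Change = 6.05% − 5.51% = +0.54 pp.

The unemployment rate changed by +0.54 percentage points.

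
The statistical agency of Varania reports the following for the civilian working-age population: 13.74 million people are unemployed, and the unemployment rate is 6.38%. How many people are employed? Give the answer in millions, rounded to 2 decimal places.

About 201.62 million are employed.

Labor force = U / u = 13.74 / 0.0638 ≈ 215.36 million.
Employed = labor force − unemployed = 215.36 − 13.74 = 201.62 million.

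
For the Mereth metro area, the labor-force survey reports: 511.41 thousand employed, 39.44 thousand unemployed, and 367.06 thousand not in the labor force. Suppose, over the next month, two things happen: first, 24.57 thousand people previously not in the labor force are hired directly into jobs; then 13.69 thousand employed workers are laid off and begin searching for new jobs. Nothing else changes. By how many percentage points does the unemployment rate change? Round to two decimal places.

The unemployment rate changes by +2.07 percentage points.

Initially, labor force = 511.41 + 39.44 = 550.85 thousand, so u = 39.44/550.85 = 7.16%.
After the first change, employed and labor force both rise by 24.57; unemployed unchanged → E = 535.98, U = 39.44, labor force = 575.42 thousand.
After the second change, employed falls and unemployed rises by 13.69; labor force unchanged → E = 522.29, U = 53.13, labor force = 575.42 thousand.
New unemployment rate = 53.13 / 575.42 = 9.23%.
Change = 9.23% − 7.16% = +2.07 percentage points.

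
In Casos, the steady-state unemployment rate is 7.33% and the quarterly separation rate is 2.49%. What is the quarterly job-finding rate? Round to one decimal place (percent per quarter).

From u* = s/(s+f): f = s·(1−u)/u.
f = 2.49 × (1 − 0.0733) / 0.0733 = 2.3075 / 0.0733 ≈ 31.5% per quarter.

Job-finding rate ≈ 31.5% per quarter.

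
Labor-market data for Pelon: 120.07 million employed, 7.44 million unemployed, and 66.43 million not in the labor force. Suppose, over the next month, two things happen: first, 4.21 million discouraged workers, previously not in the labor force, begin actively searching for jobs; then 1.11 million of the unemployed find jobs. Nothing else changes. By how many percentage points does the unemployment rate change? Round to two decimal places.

The unemployment rate changes by +2.17 percentage points.

Initially, labor force = 120.07 + 7.44 = 127.51 million, so u = 7.44/127.51 = 5.83%.
After the first change, unemployed and labor force both rise by 4.21 → E = 120.07, U = 11.65, labor force = 131.72 million.
After the second change, unemployed falls and employed rises by 1.11; labor force unchanged → E = 121.18, U = 10.54, labor force = 131.72 million.
New unemployment rate = 10.54 / 131.72 = 8.00%.
Change = 8.00% − 5.83% = +2.17 percentage points.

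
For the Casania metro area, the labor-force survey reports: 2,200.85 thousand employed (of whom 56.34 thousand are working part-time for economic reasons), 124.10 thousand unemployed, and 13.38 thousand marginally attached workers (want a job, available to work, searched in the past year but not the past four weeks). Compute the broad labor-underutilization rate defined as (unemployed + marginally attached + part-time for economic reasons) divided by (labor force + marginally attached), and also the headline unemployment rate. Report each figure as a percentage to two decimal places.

Broad underutilization rate ≈ 8.29%; headline unemployment rate ≈ 5.34%.

Labor force = 2,200.85 + 124.10 = 2,324.95 thousand.
Numerator = 124.10 + 13.38 + 56.34 = 193.82 thousand.
Denominator = 2,324.95 + 13.38 = 2,338.33 thousand.
Broad rate = 193.82 / 2,338.33 = 8.29%.
Headline unemployment rate = 124.10 / 2,324.95 = 5.34%.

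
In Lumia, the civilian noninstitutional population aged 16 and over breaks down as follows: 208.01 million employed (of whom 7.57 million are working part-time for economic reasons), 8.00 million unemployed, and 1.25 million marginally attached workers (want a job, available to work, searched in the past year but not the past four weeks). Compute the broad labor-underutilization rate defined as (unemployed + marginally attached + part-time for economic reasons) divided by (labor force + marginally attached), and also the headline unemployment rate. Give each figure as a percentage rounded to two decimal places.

Broad underutilization rate ≈ 7.74%; headline unemployment rate ≈ 3.70%.

Labor force = 208.01 + 8.00 = 216.01 million.
Numerator = 8.00 + 1.25 + 7.57 = 16.82 million.
Denominator = 216.01 + 1.25 = 217.26 million.
Broad rate = 16.82 / 217.26 = 7.74%.
Headline unemployment rate = 8.00 / 216.01 = 3.70%.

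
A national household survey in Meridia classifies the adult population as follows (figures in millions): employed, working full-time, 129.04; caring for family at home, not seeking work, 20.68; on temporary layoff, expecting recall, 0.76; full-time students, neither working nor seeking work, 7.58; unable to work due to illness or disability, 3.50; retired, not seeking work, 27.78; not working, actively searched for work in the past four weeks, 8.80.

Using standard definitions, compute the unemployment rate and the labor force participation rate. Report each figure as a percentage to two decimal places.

Employed = 129.04 million.
Unemployed = 0.76 + 8.80 = 9.56 million (jobless and actively searching, or on temporary layoff).
Labor force = 129.04 + 9.56 = 138.60 million.
Not in labor force = 20.68 + 7.58 + 3.50 + 27.78 = 59.54 million (those not working and not actively searching are outside the labor force).
Civilian working-age population = 138.60 + 59.54 = 198.14 million.
Unemployment rate = 9.56 / 138.60 = 6.90%.
Labor force participation rate = 138.60 / 198.14 = 69.95%.

Unemployment rate ≈ 6.90%; labor force participation rate ≈ 69.95%.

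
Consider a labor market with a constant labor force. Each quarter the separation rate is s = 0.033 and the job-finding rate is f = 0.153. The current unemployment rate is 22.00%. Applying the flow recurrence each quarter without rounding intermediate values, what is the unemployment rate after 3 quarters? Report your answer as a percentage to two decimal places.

With a fixed labor force, u_{t+1} = u_t + s·(1−u_t) − f·u_t = u_t·(1−s−f) + s.
Here 1−s−f = 0.814 and s = 0.033.
u_1 = 0.220000 × 0.814 + 0.033 = 0.212080.
u_2 = 0.212080 × 0.814 + 0.033 = 0.205633.
u_3 = 0.205633 × 0.814 + 0.033 = 0.200385.

Unemployment rate after three quarters ≈ 20.04%.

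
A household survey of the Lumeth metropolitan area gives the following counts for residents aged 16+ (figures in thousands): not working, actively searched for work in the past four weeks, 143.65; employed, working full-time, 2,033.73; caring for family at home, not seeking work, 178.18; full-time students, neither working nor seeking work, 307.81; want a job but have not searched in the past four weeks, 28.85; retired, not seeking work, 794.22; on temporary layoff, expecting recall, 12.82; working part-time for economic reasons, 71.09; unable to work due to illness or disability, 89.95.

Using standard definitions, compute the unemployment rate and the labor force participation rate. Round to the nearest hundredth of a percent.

Employed = 2,033.73 + 71.09 = 2,104.82 thousand (anyone who worked, including part-time for economic reasons, counts as employed).
Unemployed = 143.65 + 12.82 = 156.47 thousand (jobless and actively searching, or on temporary layoff).
Labor force = 2,104.82 + 156.47 = 2,261.29 thousand.
Not in labor force = 178.18 + 307.81 + 28.85 + 794.22 + 89.95 = 1,399.01 thousand (those not working and not actively searching are outside the labor force — including those who want a job but have given up searching).
Civilian working-age population = 2,261.29 + 1,399.01 = 3,660.30 thousand.
Unemployment rate = 156.47 / 2,261.29 = 6.92%.
Labor force participation rate = 2,261.29 / 3,660.30 = 61.78%.

Unemployment rate ≈ 6.92%; labor force participation rate ≈ 61.78%.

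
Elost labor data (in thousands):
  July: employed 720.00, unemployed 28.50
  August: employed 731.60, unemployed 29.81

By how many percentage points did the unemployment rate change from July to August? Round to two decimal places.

The unemployment rate changed by +0.11 percentage points.

July: labor force = 720.00 + 28.50 = 748.50; u = 28.50/748.50 = 3.81%.
August: labor force = 731.60 + 29.81 = 761.41; u = 29.81/761.41 = 3.92%.
Change = 3.92% − 3.81% = +0.11 pp.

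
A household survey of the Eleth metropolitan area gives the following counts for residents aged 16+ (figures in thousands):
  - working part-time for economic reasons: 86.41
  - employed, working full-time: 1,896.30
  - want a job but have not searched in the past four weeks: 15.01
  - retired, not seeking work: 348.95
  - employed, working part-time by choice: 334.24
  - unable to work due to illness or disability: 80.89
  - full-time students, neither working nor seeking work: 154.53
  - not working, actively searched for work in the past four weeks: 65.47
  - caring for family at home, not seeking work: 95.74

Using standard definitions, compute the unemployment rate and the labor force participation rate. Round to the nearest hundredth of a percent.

Employed = 86.41 + 1,896.30 + 334.24 = 2,316.95 thousand (anyone who worked, including part-time for economic reasons, counts as employed).
Unemployed = 65.47 thousand.
Labor force = 2,316.95 + 65.47 = 2,382.42 thousand.
Not in labor force = 15.01 + 348.95 + 80.89 + 154.53 + 95.74 = 695.12 thousand (those not working and not actively searching are outside the labor force — including those who want a job but have given up searching).
Civilian working-age population = 2,382.42 + 695.12 = 3,077.54 thousand.
Unemployment rate = 65.47 / 2,382.42 = 2.75%.
Labor force participation rate = 2,382.42 / 3,077.54 = 77.41%.

Unemployment rate ≈ 2.75%; labor force participation rate ≈ 77.41%.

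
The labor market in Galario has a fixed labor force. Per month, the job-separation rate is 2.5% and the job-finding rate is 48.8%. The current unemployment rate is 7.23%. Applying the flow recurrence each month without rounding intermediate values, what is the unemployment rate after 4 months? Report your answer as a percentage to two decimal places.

With a fixed labor force, u_{t+1} = u_t + s·(1−u_t) − f·u_t = u_t·(1−s−f) + s.
Here 1−s−f = 0.487 and s = 0.025.
u_1 = 0.072300 × 0.487 + 0.025 = 0.060210.
u_2 = 0.060210 × 0.487 + 0.025 = 0.054322.
u_3 = 0.054322 × 0.487 + 0.025 = 0.051455.
u_4 = 0.051455 × 0.487 + 0.025 = 0.050059.

Unemployment rate after four months ≈ 5.01%.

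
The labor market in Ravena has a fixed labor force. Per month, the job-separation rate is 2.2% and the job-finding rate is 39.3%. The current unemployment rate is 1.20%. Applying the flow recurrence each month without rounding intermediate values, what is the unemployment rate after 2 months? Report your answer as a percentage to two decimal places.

With a fixed labor force, u_{t+1} = u_t + s·(1−u_t) − f·u_t = u_t·(1−s−f) + s.
Here 1−s−f = 0.585 and s = 0.022.
u_1 = 0.012000 × 0.585 + 0.022 = 0.029020.
u_2 = 0.029020 × 0.585 + 0.022 = 0.038977.

Unemployment rate after two months ≈ 3.90%.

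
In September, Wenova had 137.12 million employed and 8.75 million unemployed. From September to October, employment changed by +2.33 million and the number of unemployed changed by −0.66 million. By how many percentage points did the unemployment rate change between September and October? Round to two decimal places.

The unemployment rate changed by −0.52 percentage points.

September: labor force = 137.12 + 8.75 = 145.87; u = 8.75/145.87 = 6.00%.
October: labor force = 139.45 + 8.09 = 147.54; u = 8.09/147.54 = 5.48%.
Change = 5.48% − 6.00% = −0.52 pp.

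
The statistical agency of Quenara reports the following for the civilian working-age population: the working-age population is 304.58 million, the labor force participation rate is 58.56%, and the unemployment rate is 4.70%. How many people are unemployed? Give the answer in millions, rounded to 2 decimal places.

About 8.38 million are unemployed.

Labor force = 0.5856 × 304.58 = 178.36 million.
Unemployed = 0.0470 × 178.36 ≈ 8.38 million.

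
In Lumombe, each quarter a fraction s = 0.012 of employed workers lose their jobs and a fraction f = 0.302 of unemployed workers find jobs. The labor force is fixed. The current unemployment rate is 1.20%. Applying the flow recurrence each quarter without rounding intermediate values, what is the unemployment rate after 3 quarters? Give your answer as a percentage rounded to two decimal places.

Unemployment rate after three quarters ≈ 2.98%.

With a fixed labor force, u_{t+1} = u_t + s·(1−u_t) − f·u_t = u_t·(1−s−f) + s.
Here 1−s−f = 0.686 and s = 0.012.
u_1 = 0.012000 × 0.686 + 0.012 = 0.020232.
u_2 = 0.020232 × 0.686 + 0.012 = 0.025879.
u_3 = 0.025879 × 0.686 + 0.012 = 0.029753.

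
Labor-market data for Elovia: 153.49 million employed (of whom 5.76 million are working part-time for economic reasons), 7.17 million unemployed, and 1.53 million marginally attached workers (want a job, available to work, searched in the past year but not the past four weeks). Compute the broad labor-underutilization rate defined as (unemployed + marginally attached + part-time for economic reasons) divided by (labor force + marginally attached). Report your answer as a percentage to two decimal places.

Labor force = 153.49 + 7.17 = 160.66 million.
Numerator = 7.17 + 1.53 + 5.76 = 14.46 million.
Denominator = 160.66 + 1.53 = 162.19 million.
Broad rate = 14.46 / 162.19 = 8.92%.

Broad underutilization rate ≈ 8.92%.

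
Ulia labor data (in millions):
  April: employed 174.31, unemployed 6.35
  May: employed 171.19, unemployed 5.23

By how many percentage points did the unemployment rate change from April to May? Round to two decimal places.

The unemployment rate changed by −0.55 percentage points.

April: labor force = 174.31 + 6.35 = 180.66; u = 6.35/180.66 = 3.51%.
May: labor force = 171.19 + 5.23 = 176.42; u = 5.23/176.42 = 2.96%.
Change = 2.96% − 3.51% = −0.55 pp.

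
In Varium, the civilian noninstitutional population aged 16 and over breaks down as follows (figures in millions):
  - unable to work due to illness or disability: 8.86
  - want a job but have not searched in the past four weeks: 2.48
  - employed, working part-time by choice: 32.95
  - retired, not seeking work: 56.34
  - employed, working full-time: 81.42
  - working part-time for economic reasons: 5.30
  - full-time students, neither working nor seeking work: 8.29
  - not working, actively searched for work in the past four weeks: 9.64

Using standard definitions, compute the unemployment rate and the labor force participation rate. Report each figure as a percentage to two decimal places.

Employed = 32.95 + 81.42 + 5.30 = 119.67 million (anyone who worked, including part-time for economic reasons, counts as employed).
Unemployed = 9.64 million.
Labor force = 119.67 + 9.64 = 129.31 million.
Not in labor force = 8.86 + 2.48 + 56.34 + 8.29 = 75.97 million (those not working and not actively searching are outside the labor force — including those who want a job but have given up searching).
Civilian working-age population = 129.31 + 75.97 = 205.28 million.
Unemployment rate = 9.64 / 129.31 = 7.45%.
Labor force participation rate = 129.31 / 205.28 = 62.99%.

Unemployment rate ≈ 7.45%; labor force participation rate ≈ 62.99%.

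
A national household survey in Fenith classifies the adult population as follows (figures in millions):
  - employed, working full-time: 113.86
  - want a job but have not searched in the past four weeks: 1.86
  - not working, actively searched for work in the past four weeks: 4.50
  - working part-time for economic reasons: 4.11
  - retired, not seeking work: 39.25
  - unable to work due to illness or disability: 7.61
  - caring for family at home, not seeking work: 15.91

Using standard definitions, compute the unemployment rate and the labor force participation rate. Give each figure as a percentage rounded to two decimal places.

Employed = 113.86 + 4.11 = 117.97 million (anyone who worked, including part-time for economic reasons, counts as employed).
Unemployed = 4.50 million.
Labor force = 117.97 + 4.50 = 122.47 million.
Not in labor force = 1.86 + 39.25 + 7.61 + 15.91 = 64.63 million (those not working and not actively searching are outside the labor force — including those who want a job but have given up searching).
Civilian working-age population = 122.47 + 64.63 = 187.10 million.
Unemployment rate = 4.50 / 122.47 = 3.67%.
Labor force participation rate = 122.47 / 187.10 = 65.46%.

Unemployment rate ≈ 3.67%; labor force participation rate ≈ 65.46%.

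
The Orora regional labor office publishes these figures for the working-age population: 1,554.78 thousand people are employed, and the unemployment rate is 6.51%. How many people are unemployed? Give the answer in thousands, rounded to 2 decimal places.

Let U be the number unemployed. The labor force is E + U, and U/(E+U) = 0.0651.
So U = 0.0651 × 1,554.78 / (1 − 0.0651) = 101.2162 / 0.9349 ≈ 108.26 thousand.

About 108.26 thousand are unemployed.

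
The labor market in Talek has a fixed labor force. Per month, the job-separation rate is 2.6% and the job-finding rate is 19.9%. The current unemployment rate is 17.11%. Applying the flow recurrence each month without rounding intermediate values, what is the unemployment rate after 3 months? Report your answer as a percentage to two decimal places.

With a fixed labor force, u_{t+1} = u_t + s·(1−u_t) − f·u_t = u_t·(1−s−f) + s.
Here 1−s−f = 0.775 and s = 0.026.
u_1 = 0.171100 × 0.775 + 0.026 = 0.158603.
u_2 = 0.158603 × 0.775 + 0.026 = 0.148917.
u_3 = 0.148917 × 0.775 + 0.026 = 0.141411.

Unemployment rate after three months ≈ 14.14%.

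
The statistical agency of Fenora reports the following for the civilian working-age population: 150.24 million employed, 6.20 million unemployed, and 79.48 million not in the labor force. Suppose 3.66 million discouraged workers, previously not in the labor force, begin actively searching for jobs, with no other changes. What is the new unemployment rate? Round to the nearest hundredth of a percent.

New unemployment rate ≈ 6.16%.

Initially, labor force = 150.24 + 6.20 = 156.44 million, so u = 6.20/156.44 = 3.96%.
After the change, unemployed and labor force both rise by 3.66 → E = 150.24, U = 9.86, labor force = 160.10 million.
New unemployment rate = 9.86 / 160.10 = 6.16%.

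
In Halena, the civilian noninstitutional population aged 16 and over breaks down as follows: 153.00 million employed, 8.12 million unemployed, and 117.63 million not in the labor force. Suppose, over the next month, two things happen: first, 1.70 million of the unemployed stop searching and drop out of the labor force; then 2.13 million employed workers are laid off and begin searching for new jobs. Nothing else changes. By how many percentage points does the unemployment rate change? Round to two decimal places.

The unemployment rate changes by +0.32 percentage points.

Initially, labor force = 153.00 + 8.12 = 161.12 million, so u = 8.12/161.12 = 5.04%.
After the first change, unemployed and labor force both fall by 1.70 → E = 153.00, U = 6.42, labor force = 159.42 million.
After the second change, employed falls and unemployed rises by 2.13; labor force unchanged → E = 150.87, U = 8.55, labor force = 159.42 million.
New unemployment rate = 8.55 / 159.42 = 5.36%.
Change = 5.36% − 5.04% = +0.32 percentage points.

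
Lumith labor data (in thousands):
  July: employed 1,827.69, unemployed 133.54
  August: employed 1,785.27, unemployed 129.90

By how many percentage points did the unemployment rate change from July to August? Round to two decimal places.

The unemployment rate changed by −0.03 percentage points.

July: labor force = 1,827.69 + 133.54 = 1,961.23; u = 133.54/1,961.23 = 6.81%.
August: labor force = 1,785.27 + 129.90 = 1,915.17; u = 129.90/1,915.17 = 6.78%.
Change = 6.78% − 6.81% = −0.03 pp.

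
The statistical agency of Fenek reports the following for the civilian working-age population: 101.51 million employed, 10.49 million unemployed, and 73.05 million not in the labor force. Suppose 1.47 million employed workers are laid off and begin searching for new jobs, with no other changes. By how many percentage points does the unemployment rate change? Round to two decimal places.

The unemployment rate changes by +1.31 percentage points.

Initially, labor force = 101.51 + 10.49 = 112.00 million, so u = 10.49/112.00 = 9.37%.
After the change, employed falls and unemployed rises by 1.47; labor force unchanged → E = 100.04, U = 11.96, labor force = 112.00 million.
New unemployment rate = 11.96 / 112.00 = 10.68%.
Change = 10.68% − 9.37% = +1.31 percentage points.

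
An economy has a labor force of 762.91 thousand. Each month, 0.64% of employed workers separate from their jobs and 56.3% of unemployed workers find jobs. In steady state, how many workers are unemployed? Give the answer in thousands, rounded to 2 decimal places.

Steady-state unemployment rate u* = s/(s+f) = 0.64/(0.64+56.3) = 0.011240.
Unemployed = u* × labor force = 0.011240 × 762.91 ≈ 8.58 thousand.

About 8.58 thousand are unemployed in steady state.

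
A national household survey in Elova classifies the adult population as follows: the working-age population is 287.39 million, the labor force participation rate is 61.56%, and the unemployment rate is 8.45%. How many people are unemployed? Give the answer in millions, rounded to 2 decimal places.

About 14.95 million are unemployed.

Labor force = 0.6156 × 287.39 = 176.92 million.
Unemployed = 0.0845 × 176.92 ≈ 14.95 million.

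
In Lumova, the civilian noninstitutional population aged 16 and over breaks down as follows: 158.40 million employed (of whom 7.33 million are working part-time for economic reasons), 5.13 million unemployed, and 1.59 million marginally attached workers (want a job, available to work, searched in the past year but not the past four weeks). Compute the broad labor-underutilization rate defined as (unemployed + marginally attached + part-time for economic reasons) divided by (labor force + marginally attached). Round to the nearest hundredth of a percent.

Labor force = 158.40 + 5.13 = 163.53 million.
Numerator = 5.13 + 1.59 + 7.33 = 14.05 million.
Denominator = 163.53 + 1.59 = 165.12 million.
Broad rate = 14.05 / 165.12 = 8.51%.

Broad underutilization rate ≈ 8.51%.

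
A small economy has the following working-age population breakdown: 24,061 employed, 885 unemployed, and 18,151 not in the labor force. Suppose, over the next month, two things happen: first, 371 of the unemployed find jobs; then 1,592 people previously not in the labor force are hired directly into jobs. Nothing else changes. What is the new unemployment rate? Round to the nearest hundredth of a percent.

Initially, labor force = 24,061 + 885 = 24,946, so u = 885/24,946 = 3.55%.
After the first change, unemployed falls and employed rises by 371; labor force unchanged → E = 24,432, U = 514, labor force = 24,946.
After the second change, employed and labor force both rise by 1,592; unemployed unchanged → E = 26,024, U = 514, labor force = 26,538.
New unemployment rate = 514 / 26,538 = 1.94%.

New unemployment rate ≈ 1.94%.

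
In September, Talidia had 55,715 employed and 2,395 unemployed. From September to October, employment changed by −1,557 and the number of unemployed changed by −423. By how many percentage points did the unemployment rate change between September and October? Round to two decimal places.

The unemployment rate changed by −0.61 percentage points.

September: labor force = 55,715 + 2,395 = 58,110; u = 2,395/58,110 = 4.12%.
October: labor force = 54,158 + 1,972 = 56,130; u = 1,972/56,130 = 3.51%.
Change = 3.51% − 4.12% = −0.61 pp.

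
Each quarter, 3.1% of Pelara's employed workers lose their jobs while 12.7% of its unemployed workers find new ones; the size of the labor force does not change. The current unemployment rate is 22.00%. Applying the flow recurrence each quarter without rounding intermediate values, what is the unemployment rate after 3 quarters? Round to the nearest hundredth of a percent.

With a fixed labor force, u_{t+1} = u_t + s·(1−u_t) − f·u_t = u_t·(1−s−f) + s.
Here 1−s−f = 0.842 and s = 0.031.
u_1 = 0.220000 × 0.842 + 0.031 = 0.216240.
u_2 = 0.216240 × 0.842 + 0.031 = 0.213074.
u_3 = 0.213074 × 0.842 + 0.031 = 0.210408.

Unemployment rate after three quarters ≈ 21.04%.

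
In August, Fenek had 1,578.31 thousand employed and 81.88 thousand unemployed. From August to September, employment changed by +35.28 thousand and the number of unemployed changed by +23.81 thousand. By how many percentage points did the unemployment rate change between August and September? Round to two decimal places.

The unemployment rate changed by +1.22 percentage points.

August: labor force = 1,578.31 + 81.88 = 1,660.19; u = 81.88/1,660.19 = 4.93%.
September: labor force = 1,613.59 + 105.69 = 1,719.28; u = 105.69/1,719.28 = 6.15%.
Change = 6.15% − 4.93% = +1.22 pp.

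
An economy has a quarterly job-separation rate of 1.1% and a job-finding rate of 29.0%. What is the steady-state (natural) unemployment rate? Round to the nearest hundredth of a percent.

At steady state the flows balance: s·E = f·U, so U/(E+U) = s/(s+f).
u* = 1.1 / (1.1 + 29.0) = 1.1 / 30.10 = 3.65%.

Steady-state unemployment rate ≈ 3.65%.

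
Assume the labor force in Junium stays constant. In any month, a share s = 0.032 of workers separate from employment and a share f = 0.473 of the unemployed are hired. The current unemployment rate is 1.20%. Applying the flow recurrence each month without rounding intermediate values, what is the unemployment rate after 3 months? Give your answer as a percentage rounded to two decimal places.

Unemployment rate after three months ≈ 5.71%.

With a fixed labor force, u_{t+1} = u_t + s·(1−u_t) − f·u_t = u_t·(1−s−f) + s.
Here 1−s−f = 0.495 and s = 0.032.
u_1 = 0.012000 × 0.495 + 0.032 = 0.037940.
u_2 = 0.037940 × 0.495 + 0.032 = 0.050780.
u_3 = 0.050780 × 0.495 + 0.032 = 0.057136.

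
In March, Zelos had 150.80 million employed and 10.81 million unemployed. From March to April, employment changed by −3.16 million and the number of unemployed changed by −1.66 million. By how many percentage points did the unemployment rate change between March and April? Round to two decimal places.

The unemployment rate changed by −0.85 percentage points.

March: labor force = 150.80 + 10.81 = 161.61; u = 10.81/161.61 = 6.69%.
April: labor force = 147.64 + 9.15 = 156.79; u = 9.15/156.79 = 5.84%.
Change = 5.84% − 6.69% = −0.85 pp.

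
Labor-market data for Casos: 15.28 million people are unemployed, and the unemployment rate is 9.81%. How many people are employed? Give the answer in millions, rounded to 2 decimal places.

About 140.48 million are employed.

Labor force = U / u = 15.28 / 0.0981 ≈ 155.76 million.
Employed = labor force − unemployed = 155.76 − 15.28 = 140.48 million.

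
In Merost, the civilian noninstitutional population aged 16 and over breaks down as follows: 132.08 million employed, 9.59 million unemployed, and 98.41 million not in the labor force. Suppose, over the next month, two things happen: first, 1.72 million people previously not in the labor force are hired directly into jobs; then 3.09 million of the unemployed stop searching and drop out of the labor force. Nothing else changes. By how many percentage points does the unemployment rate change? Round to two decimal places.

The unemployment rate changes by −2.14 percentage points.

Initially, labor force = 132.08 + 9.59 = 141.67 million, so u = 9.59/141.67 = 6.77%.
After the first change, employed and labor force both rise by 1.72; unemployed unchanged → E = 133.80, U = 9.59, labor force = 143.39 million.
After the second change, unemployed and labor force both fall by 3.09 → E = 133.80, U = 6.50, labor force = 140.30 million.
New unemployment rate = 6.50 / 140.30 = 4.63%.
Change = 4.63% − 6.77% = −2.14 percentage points.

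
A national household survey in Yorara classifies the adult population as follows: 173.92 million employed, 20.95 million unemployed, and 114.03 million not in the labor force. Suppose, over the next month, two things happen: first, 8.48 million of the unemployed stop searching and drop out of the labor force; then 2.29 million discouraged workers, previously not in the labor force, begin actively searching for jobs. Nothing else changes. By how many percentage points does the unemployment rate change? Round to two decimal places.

Initially, labor force = 173.92 + 20.95 = 194.87 million, so u = 20.95/194.87 = 10.75%.
After the first change, unemployed and labor force both fall by 8.48 → E = 173.92, U = 12.47, labor force = 186.39 million.
After the second change, unemployed and labor force both rise by 2.29 → E = 173.92, U = 14.76, labor force = 188.68 million.
New unemployment rate = 14.76 / 188.68 = 7.82%.
Change = 7.82% − 10.75% = −2.93 percentage points.

The unemployment rate changes by −2.93 percentage points.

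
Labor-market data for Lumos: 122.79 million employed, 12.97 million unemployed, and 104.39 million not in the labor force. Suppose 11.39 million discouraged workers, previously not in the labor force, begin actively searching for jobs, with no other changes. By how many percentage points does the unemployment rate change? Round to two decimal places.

The unemployment rate changes by +7.00 percentage points.

Initially, labor force = 122.79 + 12.97 = 135.76 million, so u = 12.97/135.76 = 9.55%.
After the change, unemployed and labor force both rise by 11.39 → E = 122.79, U = 24.36, labor force = 147.15 million.
New unemployment rate = 24.36 / 147.15 = 16.55%.
Change = 16.55% − 9.55% = +7.00 percentage points.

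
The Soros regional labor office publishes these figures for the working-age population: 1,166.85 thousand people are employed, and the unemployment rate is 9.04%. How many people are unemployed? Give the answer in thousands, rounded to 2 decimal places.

Let U be the number unemployed. The labor force is E + U, and U/(E+U) = 0.0904.
So U = 0.0904 × 1,166.85 / (1 − 0.0904) = 105.4832 / 0.9096 ≈ 115.97 thousand.

About 115.97 thousand are unemployed.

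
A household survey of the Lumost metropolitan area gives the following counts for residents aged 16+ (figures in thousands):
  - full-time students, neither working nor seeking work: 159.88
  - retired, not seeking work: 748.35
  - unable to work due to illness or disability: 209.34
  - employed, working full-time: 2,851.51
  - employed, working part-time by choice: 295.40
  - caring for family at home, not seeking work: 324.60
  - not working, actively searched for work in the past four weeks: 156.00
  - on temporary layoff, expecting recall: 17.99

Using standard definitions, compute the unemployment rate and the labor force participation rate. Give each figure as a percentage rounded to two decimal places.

Employed = 2,851.51 + 295.40 = 3,146.91 thousand.
Unemployed = 156.00 + 17.99 = 173.99 thousand (jobless and actively searching, or on temporary layoff).
Labor force = 3,146.91 + 173.99 = 3,320.90 thousand.
Not in labor force = 159.88 + 748.35 + 209.34 + 324.60 = 1,442.17 thousand (those not working and not actively searching are outside the labor force).
Civilian working-age population = 3,320.90 + 1,442.17 = 4,763.07 thousand.
Unemployment rate = 173.99 / 3,320.90 = 5.24%.
Labor force participation rate = 3,320.90 / 4,763.07 = 69.72%.

Unemployment rate ≈ 5.24%; labor force participation rate ≈ 69.72%.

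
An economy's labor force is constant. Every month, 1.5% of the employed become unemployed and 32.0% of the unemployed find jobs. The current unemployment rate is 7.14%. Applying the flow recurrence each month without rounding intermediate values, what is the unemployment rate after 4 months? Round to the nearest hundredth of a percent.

Unemployment rate after four months ≈ 5.00%.

With a fixed labor force, u_{t+1} = u_t + s·(1−u_t) − f·u_t = u_t·(1−s−f) + s.
Here 1−s−f = 0.665 and s = 0.015.
u_1 = 0.071400 × 0.665 + 0.015 = 0.062481.
u_2 = 0.062481 × 0.665 + 0.015 = 0.056550.
u_3 = 0.056550 × 0.665 + 0.015 = 0.052606.
u_4 = 0.052606 × 0.665 + 0.015 = 0.049983.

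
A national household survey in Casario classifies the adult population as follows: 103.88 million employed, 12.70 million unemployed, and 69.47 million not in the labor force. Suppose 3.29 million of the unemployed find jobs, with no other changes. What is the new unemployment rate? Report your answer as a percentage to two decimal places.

Initially, labor force = 103.88 + 12.70 = 116.58 million, so u = 12.70/116.58 = 10.89%.
After the change, unemployed falls and employed rises by 3.29; labor force unchanged → E = 107.17, U = 9.41, labor force = 116.58 million.
New unemployment rate = 9.41 / 116.58 = 8.07%.

New unemployment rate ≈ 8.07%.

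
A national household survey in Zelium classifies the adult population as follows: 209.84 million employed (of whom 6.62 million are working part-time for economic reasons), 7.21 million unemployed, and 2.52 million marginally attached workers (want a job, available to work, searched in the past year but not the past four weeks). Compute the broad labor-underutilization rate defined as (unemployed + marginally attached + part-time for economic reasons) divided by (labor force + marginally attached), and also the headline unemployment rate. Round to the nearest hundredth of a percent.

Broad underutilization rate ≈ 7.45%; headline unemployment rate ≈ 3.32%.

Labor force = 209.84 + 7.21 = 217.05 million.
Numerator = 7.21 + 2.52 + 6.62 = 16.35 million.
Denominator = 217.05 + 2.52 = 219.57 million.
Broad rate = 16.35 / 219.57 = 7.45%.
Headline unemployment rate = 7.21 / 217.05 = 3.32%.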